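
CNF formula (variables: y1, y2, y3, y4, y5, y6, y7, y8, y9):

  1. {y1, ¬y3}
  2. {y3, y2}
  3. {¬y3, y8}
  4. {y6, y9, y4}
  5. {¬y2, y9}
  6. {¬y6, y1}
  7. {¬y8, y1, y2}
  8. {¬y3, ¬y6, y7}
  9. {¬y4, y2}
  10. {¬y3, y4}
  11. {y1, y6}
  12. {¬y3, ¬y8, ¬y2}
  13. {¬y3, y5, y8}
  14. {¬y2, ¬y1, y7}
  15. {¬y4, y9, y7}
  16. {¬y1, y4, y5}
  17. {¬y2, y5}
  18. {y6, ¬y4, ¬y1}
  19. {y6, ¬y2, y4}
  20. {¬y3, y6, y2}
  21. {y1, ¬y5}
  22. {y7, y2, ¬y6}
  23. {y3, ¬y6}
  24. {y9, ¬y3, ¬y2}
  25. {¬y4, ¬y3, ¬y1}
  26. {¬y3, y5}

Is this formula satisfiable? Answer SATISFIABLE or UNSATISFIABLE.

UNSATISFIABLE

y3 = True:
  propagation gives y1=True, y8=True, y4=True; an empty clause results — contradiction.
y3 = False:
  propagation gives y2=True, y9=True, y5=True, y1=True; an empty clause results — contradiction.
Every branch closes, so no satisfying assignment exists.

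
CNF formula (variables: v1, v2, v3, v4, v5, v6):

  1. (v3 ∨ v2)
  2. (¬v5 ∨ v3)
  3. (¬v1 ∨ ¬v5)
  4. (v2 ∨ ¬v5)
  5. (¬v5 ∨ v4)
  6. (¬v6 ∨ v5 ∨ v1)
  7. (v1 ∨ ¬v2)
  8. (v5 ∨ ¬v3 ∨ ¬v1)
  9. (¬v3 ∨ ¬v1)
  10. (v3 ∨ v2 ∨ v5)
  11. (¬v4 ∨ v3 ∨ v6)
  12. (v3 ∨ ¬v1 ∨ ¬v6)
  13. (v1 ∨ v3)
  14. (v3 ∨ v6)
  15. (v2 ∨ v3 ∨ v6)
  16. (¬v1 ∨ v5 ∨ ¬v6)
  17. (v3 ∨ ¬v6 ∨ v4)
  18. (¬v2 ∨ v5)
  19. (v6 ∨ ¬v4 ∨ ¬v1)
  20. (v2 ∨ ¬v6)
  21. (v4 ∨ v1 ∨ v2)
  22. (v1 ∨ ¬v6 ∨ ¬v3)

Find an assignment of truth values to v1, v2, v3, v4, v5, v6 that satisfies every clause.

Set v1 = False and propagate.
  then v2 is forced to False.
  then v3 is forced to True.
  then v5 is forced to False.
  then v6 is forced to False.
  then v4 is forced to True.
Every clause has at least one true literal under this assignment.

v1=0, v2=0, v3=1, v4=1, v5=0, v6=0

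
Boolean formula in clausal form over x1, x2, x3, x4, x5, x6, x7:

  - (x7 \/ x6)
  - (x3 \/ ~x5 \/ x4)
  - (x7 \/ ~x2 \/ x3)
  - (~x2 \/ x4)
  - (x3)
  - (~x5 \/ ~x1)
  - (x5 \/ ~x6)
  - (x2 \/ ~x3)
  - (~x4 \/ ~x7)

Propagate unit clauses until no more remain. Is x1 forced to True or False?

Unit clause (x3) sets x3 = True.
(x2 \/ ~x3): since x3 = True, the clause reduces to (x2). x2 = True.
From (x4 \/ ~x2) and x2 = True: x4 = True.
In (~x7 \/ ~x4), ~x4 is now false; ~x7 must hold, so x7 = False.
From (x7 \/ x6) and x7 = False: x6 = True.
(~x6 \/ x5): since x6 = True, the clause reduces to (x5). x5 = True.
(~x1 \/ ~x5): since x5 = True, the clause reduces to (~x1). x1 = False.

False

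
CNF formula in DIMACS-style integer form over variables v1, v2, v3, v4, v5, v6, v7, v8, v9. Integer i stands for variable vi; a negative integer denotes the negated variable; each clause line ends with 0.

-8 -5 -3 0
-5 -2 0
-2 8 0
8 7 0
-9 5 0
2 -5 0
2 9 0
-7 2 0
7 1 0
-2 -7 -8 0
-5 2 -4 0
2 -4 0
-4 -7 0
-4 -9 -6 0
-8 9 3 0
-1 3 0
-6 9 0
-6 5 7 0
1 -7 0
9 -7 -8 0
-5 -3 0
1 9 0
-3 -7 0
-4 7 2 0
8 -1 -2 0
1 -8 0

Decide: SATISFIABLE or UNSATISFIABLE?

SATISFIABLE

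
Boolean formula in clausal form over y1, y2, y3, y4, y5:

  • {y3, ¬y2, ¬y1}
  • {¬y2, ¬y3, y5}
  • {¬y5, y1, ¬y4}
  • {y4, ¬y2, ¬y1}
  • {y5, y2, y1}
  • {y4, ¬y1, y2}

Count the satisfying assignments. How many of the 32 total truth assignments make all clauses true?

11

Split on y1, then y2.
  y1=T, y2=T: remaining (y3,y4,y5) ∈ {(T,T,T)} — 1.
  y1=T, y2=F: remaining (y3,y4,y5) ∈ {(F,T,F); (F,T,T); (T,T,F); (T,T,T)} — 4.
  y1=F, y2=T: remaining (y3,y4,y5) ∈ {(F,F,F); (F,F,T); (F,T,F); (T,F,T)} — 4.
  y1=F, y2=F: remaining (y3,y4,y5) ∈ {(F,F,T); (T,F,T)} — 2.
Total: 1 + 4 + 4 + 2 = 11.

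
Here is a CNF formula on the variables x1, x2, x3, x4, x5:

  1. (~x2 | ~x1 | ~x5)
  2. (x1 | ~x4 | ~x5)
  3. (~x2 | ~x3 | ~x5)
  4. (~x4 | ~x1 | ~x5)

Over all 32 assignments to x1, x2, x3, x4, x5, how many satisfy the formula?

Split on x5, then x1.
  x5=1, x1=1: remaining (x2,x3,x4) ∈ {(0,0,0); (0,1,0)} — 2.
  x5=1, x1=0: remaining (x2,x3,x4) ∈ {(0,0,0); (0,1,0); (1,0,0)} — 3.
  x5=0, x1=1: x2, x3, x4 free → 2^3 = 8.
  x5=0, x1=0: x2, x3, x4 free → 2^3 = 8.
Total: 2 + 3 + 8 + 8 = 21.

21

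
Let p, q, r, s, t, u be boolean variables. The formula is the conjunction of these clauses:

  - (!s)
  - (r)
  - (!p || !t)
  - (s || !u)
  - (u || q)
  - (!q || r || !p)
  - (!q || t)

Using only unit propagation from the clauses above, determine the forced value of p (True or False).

False

(!s) stands alone — s = False.
Unit clause (r) sets r = True.
From (s || !u) and s = False: u = False.
(q || u): since u = False, the clause reduces to (q). q = True.
In (!q || t), !q is now false; t must hold, so t = True.
(!p || !t): since t = True, the clause reduces to (!p). p = False.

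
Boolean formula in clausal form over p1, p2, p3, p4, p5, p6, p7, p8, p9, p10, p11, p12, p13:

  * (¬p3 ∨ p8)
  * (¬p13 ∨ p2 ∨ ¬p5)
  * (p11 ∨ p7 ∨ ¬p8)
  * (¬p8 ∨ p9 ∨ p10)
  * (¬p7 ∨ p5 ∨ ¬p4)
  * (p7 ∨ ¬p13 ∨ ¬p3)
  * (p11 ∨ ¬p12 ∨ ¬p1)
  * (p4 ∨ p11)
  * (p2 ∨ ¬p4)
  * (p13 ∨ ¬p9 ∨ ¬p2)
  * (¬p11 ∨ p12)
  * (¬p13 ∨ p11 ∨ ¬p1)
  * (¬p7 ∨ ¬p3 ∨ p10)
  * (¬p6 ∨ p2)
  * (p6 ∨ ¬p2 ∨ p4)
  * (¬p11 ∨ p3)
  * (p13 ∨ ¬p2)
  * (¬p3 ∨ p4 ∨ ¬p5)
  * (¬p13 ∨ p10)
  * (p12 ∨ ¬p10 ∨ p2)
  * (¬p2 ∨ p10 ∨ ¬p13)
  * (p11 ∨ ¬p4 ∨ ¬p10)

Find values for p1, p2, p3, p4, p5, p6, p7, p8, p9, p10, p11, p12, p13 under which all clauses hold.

Set p1 = True and propagate.
Try p2 = False.
  then p4 is forced to False.
  then p11 is forced to True.
  then p12 is forced to True.
  then p6 is forced to False.
  then p3 is forced to True.
  then p8 is forced to True.
  then p5 is forced to False.
The remaining clauses are satisfied by p7 = False, p9 = False, p10 = True, p13 = False.
Every clause has at least one true literal under this assignment.

p1 = T  p2 = F  p3 = T  p4 = F  p5 = F  p6 = F  p7 = F  p8 = T  p9 = F  p10 = T  p11 = T  p12 = T  p13 = F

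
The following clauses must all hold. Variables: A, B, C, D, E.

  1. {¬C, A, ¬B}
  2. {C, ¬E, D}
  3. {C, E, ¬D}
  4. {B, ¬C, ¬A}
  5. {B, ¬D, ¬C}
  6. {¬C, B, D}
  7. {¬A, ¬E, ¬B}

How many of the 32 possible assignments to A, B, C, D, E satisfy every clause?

Case analysis on C and B:
  C=1, B=1: remaining (A,D,E) ∈ {(1,0,0); (1,1,0)} — 2.
  C=1, B=0: a clause becomes empty — 0.
  C=0, B=1: remaining (A,D,E) ∈ {(0,0,0); (0,1,1); (1,0,0)} — 3.
  C=0, B=0: remaining (A,D,E) ∈ {(0,0,0); (0,1,1); (1,0,0); (1,1,1)} — 4.
Total: 2 + 0 + 3 + 4 = 9.

9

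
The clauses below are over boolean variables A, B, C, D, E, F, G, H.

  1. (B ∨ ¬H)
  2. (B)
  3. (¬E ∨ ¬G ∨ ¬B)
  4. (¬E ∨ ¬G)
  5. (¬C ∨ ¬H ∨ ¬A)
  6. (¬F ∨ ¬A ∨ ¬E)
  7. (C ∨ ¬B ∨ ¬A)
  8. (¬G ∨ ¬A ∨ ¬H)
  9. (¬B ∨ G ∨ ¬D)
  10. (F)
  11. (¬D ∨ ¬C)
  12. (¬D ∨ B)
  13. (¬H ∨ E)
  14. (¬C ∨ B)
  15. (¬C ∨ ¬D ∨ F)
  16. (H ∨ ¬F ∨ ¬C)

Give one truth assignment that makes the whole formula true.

A = F, B = T, C = F, D = F, E = F, F = T, G = T, H = F

Check each clause:
  1. (B ∨ ¬H) — ¬H is true.
  2. (B) — B is true.
  3. (¬E ∨ ¬G ∨ ¬B) — ¬E is true.
  4. (¬E ∨ ¬G) — ¬E is true.
  5. (¬A ∨ ¬H ∨ ¬C) — ¬H is true.
  6. (¬A ∨ ¬E ∨ ¬F) — ¬E is true.
  7. (¬A ∨ C ∨ ¬B) — ¬A is true.
  8. (¬H ∨ ¬G ∨ ¬A) — ¬H is true.
  9. (G ∨ ¬B ∨ ¬D) — ¬D is true.
  10. (F) — F is true.
  11. (¬D ∨ ¬C) — ¬D is true.
  12. (B ∨ ¬D) — B is true.
  13. (¬H ∨ E) — ¬H is true.
  14. (¬C ∨ B) — B is true.
  15. (¬D ∨ ¬C ∨ F) — ¬D is true.
  16. (H ∨ ¬C ∨ ¬F) — ¬C is true.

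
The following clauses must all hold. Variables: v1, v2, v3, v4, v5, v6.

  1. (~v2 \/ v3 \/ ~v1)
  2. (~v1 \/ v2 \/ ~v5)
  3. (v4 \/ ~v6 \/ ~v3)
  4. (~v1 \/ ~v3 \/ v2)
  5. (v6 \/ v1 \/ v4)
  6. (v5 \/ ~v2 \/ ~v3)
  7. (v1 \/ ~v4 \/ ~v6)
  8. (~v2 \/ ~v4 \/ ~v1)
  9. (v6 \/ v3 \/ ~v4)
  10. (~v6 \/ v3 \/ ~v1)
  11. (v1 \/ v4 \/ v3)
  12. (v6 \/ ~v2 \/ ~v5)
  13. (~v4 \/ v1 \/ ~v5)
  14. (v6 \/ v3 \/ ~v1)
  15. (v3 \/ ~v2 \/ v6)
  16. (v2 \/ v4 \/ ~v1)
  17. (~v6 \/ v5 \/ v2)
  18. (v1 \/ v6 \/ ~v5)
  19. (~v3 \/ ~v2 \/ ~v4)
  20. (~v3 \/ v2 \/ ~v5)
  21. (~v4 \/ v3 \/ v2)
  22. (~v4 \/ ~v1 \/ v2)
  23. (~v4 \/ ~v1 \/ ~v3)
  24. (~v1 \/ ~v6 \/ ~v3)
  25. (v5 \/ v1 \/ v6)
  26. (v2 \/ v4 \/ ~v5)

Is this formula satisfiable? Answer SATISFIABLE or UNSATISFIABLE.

v1 = True:
  v2 = True:
    propagation gives v3=True, v5=True, v4=False, v6=False; an empty clause results — contradiction.
  v2 = False:
    propagation gives v5=False, v3=False, v6=False; an empty clause results — contradiction.
v1 = False:
  v4 = True:
    propagation gives v6=False, v3=True, v5=False; an empty clause results — contradiction.
  v4 = False:
    propagation gives v6=True, v3=False; an empty clause results — contradiction.
Every branch closes, so no satisfying assignment exists.

UNSATISFIABLE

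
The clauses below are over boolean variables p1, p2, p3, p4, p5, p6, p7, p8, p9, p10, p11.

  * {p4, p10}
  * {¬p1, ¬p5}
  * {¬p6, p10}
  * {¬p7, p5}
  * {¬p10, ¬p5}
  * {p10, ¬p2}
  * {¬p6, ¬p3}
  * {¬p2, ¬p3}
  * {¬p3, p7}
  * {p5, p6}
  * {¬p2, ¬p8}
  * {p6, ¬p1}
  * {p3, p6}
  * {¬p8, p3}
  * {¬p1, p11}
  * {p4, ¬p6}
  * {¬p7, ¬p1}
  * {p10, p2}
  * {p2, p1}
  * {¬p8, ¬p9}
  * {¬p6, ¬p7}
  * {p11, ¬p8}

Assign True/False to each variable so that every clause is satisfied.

Pure literal: p4 appears only positively; assign p4 = True.
p8 occurs only negated in the remaining clauses — set p8 = False.
Branch on p1: take p1 = True.
  then p5 is forced to False.
  then p7 is forced to False.
  then p3 is forced to False.
  then p6 is forced to True.
  then p10 is forced to True.
  then p11 is forced to True.
p2, p9 are now unconstrained; take p2 = False, p9 = True.
Every clause has at least one true literal under this assignment.

p1=True, p2=False, p3=False, p4=True, p5=False, p6=True, p7=False, p8=False, p9=True, p10=True, p11=True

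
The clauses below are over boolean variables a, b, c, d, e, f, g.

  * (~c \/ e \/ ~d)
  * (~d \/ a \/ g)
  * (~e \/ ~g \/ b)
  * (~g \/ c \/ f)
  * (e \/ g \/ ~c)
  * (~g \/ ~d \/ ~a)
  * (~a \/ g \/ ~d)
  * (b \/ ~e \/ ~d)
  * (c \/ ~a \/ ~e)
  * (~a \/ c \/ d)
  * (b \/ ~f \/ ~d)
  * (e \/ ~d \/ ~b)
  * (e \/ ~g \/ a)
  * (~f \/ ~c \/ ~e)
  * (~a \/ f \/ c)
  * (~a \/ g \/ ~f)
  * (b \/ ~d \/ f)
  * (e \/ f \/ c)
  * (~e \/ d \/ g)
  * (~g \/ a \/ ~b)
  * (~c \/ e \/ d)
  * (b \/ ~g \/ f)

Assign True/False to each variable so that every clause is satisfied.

a=False, b=False, c=False, d=False, e=False, f=True, g=False

Check each clause:
  1. (e \/ ~d \/ ~c) — ~d is true.
  2. (g \/ ~d \/ a) — ~d is true.
  3. (~g \/ b \/ ~e) — ~g is true.
  4. (f \/ ~g \/ c) — ~g is true.
  5. (e \/ ~c \/ g) — ~c is true.
  6. (~a \/ ~g \/ ~d) — ~g is true.
  7. (~a \/ g \/ ~d) — ~d is true.
  8. (b \/ ~d \/ ~e) — ~e is true.
  9. (c \/ ~a \/ ~e) — ~e is true.
  10. (d \/ c \/ ~a) — ~a is true.
  11. (b \/ ~d \/ ~f) — ~d is true.
  12. (~b \/ e \/ ~d) — ~d is true.
  13. (a \/ e \/ ~g) — ~g is true.
  14. (~e \/ ~f \/ ~c) — ~e is true.
  15. (f \/ c \/ ~a) — ~a is true.
  16. (g \/ ~a \/ ~f) — ~a is true.
  17. (b \/ ~d \/ f) — ~d is true.
  18. (c \/ f \/ e) — f is true.
  19. (~e \/ d \/ g) — ~e is true.
  20. (~g \/ ~b \/ a) — ~g is true.
  21. (e \/ d \/ ~c) — ~c is true.
  22. (b \/ ~g \/ f) — ~g is true.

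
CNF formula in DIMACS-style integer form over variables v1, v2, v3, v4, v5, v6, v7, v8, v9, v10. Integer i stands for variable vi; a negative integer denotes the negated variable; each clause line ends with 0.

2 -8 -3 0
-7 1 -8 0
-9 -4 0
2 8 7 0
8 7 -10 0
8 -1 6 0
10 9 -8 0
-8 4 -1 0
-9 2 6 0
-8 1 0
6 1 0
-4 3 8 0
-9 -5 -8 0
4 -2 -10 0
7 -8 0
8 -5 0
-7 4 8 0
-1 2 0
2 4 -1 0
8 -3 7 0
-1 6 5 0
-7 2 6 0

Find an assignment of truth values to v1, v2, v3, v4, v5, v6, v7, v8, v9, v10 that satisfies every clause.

Branch on v1: take v1 = True.
  then v2 is forced to True.
The remaining clauses are satisfied by v3 = True, v4 = True, v5 = True, v6 = False, v7 = True, v8 = True, v9 = False, v10 = True.
Check each clause:
  1. {¬v3, ¬v8, v2} — v2 is true.
  2. {v1, ¬v8, ¬v7} — v1 is true.
  3. {¬v4, ¬v9} — ¬v9 is true.
  4. {v2, v7, v8} — v8 is true.
  5. {v7, ¬v10, v8} — v8 is true.
  6. {¬v1, v6, v8} — v8 is true.
  7. {¬v8, v9, v10} — v10 is true.
  8. {v4, ¬v1, ¬v8} — v4 is true.
  9. {¬v9, v2, v6} — v2 is true.
  10. {v1, ¬v8} — v1 is true.
  11. {v1, v6} — v1 is true.
  12. {v3, ¬v4, v8} — v8 is true.
  13. {¬v9, ¬v8, ¬v5} — ¬v9 is true.
  14. {¬v2, v4, ¬v10} — v4 is true.
  15. {¬v8, v7} — v7 is true.
  16. {v8, ¬v5} — v8 is true.
  17. {v8, ¬v7, v4} — v8 is true.
  18. {v2, ¬v1} — v2 is true.
  19. {v4, v2, ¬v1} — v2 is true.
  20. {v7, v8, ¬v3} — v8 is true.
  21. {¬v1, v6, v5} — v5 is true.
  22. {¬v7, v6, v2} — v2 is true.

v1=True, v2=True, v3=True, v4=True, v5=True, v6=False, v7=True, v8=True, v9=False, v10=True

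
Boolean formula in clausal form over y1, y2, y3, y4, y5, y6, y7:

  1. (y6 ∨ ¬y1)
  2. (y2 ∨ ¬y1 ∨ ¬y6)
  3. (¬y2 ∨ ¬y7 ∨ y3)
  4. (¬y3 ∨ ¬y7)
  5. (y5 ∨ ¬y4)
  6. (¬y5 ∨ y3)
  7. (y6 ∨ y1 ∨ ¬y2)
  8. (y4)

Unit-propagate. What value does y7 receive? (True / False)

(y4) is a unit clause: y4 = True.
In (¬y4 ∨ y5), ¬y4 is now false; y5 must hold, so y5 = True.
From (¬y5 ∨ y3) and y5 = True: y3 = True.
(¬y3 ∨ ¬y7): since y3 = True, the clause reduces to (¬y7). y7 = False.

False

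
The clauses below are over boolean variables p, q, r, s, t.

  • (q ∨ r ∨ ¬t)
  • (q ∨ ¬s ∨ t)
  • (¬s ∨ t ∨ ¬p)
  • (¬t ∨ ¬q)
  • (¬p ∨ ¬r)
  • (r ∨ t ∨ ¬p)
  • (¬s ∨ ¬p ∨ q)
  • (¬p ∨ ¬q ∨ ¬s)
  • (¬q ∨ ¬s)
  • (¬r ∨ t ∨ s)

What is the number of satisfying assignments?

Satisfying assignments:
  p=0 q=0 r=0 s=0 t=0
  p=0 q=0 r=1 s=0 t=1
  p=0 q=0 r=1 s=1 t=1
  p=0 q=1 r=0 s=0 t=0
Count: 4.

4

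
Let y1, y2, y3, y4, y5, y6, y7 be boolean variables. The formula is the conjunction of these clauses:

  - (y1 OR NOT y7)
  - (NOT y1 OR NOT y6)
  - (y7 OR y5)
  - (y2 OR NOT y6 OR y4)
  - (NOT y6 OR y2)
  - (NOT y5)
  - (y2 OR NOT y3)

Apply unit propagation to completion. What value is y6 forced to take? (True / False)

False

Unit clause (NOT y5) sets y5 = False.
From (y5 OR y7) and y5 = False: y7 = True.
(y1 OR NOT y7): since y7 = True, the clause reduces to (y1). y1 = True.
(NOT y6 OR NOT y1): since y1 = True, the clause reduces to (NOT y6). y6 = False.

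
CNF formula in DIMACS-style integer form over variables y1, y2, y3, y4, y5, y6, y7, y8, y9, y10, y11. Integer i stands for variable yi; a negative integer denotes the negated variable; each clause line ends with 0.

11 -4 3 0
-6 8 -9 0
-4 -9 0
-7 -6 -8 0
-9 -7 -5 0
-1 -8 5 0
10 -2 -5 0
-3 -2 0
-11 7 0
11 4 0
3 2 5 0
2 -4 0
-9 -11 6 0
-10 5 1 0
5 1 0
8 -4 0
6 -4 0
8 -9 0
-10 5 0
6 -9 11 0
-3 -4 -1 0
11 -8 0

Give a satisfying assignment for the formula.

y1=0, y2=1, y3=0, y4=0, y5=1, y6=0, y7=1, y8=1, y9=0, y10=1, y11=1

Check each clause:
  1. (y3 | y11 | ~y4) — y11 is true.
  2. (y8 | ~y9 | ~y6) — y8 is true.
  3. (~y4 | ~y9) — ~y4 is true.
  4. (~y6 | ~y7 | ~y8) — ~y6 is true.
  5. (~y5 | ~y9 | ~y7) — ~y9 is true.
  6. (~y1 | y5 | ~y8) — y5 is true.
  7. (~y5 | ~y2 | y10) — y10 is true.
  8. (~y3 | ~y2) — ~y3 is true.
  9. (~y11 | y7) — y7 is true.
  10. (y11 | y4) — y11 is true.
  11. (y5 | y2 | y3) — y2 is true.
  12. (y2 | ~y4) — y2 is true.
  13. (~y9 | y6 | ~y11) — ~y9 is true.
  14. (y1 | ~y10 | y5) — y5 is true.
  15. (y5 | y1) — y5 is true.
  16. (y8 | ~y4) — y8 is true.
  17. (~y4 | y6) — ~y4 is true.
  18. (y8 | ~y9) — y8 is true.
  19. (y5 | ~y10) — y5 is true.
  20. (y6 | y11 | ~y9) — y11 is true.
  21. (~y3 | ~y1 | ~y4) — ~y4 is true.
  22. (~y8 | y11) — y11 is true.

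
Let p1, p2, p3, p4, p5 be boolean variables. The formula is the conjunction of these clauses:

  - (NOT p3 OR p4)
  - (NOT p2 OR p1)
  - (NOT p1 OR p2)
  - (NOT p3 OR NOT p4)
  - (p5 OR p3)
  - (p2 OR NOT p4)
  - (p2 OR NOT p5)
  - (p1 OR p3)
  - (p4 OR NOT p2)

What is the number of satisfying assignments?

1

Satisfying assignments:
  p1=T p2=T p3=F p4=T p5=T
That's 1 in total.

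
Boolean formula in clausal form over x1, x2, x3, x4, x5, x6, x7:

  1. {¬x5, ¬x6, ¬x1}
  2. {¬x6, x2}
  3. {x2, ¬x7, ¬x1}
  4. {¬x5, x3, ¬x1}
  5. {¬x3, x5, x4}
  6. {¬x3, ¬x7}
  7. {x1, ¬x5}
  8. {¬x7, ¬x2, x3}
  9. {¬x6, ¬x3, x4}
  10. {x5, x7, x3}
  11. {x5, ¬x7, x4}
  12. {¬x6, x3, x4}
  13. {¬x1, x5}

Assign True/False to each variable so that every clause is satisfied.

x1=F, x2=T, x3=T, x4=T, x5=F, x6=F, x7=F

Check each clause:
  1. {¬x6, ¬x1, ¬x5} — ¬x6 is true.
  2. {¬x6, x2} — ¬x6 is true.
  3. {¬x7, ¬x1, x2} — ¬x7 is true.
  4. {x3, ¬x5, ¬x1} — x3 is true.
  5. {x5, ¬x3, x4} — x4 is true.
  6. {¬x7, ¬x3} — ¬x7 is true.
  7. {x1, ¬x5} — ¬x5 is true.
  8. {¬x2, ¬x7, x3} — ¬x7 is true.
  9. {¬x3, ¬x6, x4} — ¬x6 is true.
  10. {x5, x7, x3} — x3 is true.
  11. {x5, ¬x7, x4} — ¬x7 is true.
  12. {x4, ¬x6, x3} — ¬x6 is true.
  13. {x5, ¬x1} — ¬x1 is true.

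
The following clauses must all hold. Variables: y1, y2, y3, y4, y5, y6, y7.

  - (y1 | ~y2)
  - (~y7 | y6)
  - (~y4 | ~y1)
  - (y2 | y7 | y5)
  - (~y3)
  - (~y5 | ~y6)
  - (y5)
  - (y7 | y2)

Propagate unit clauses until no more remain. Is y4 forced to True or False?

(~y3) stands alone — y3 = False.
Unit clause (y5) sets y5 = True.
In (~y5 | ~y6), ~y5 is now false; ~y6 must hold, so y6 = False.
(y6 | ~y7): since y6 = False, the clause reduces to (~y7). y7 = False.
From (y2 | y7) and y7 = False: y2 = True.
In (~y2 | y1), ~y2 is now false; y1 must hold, so y1 = True.
(~y4 | ~y1) with y1 = True leaves only ~y4, so y4 = False.

False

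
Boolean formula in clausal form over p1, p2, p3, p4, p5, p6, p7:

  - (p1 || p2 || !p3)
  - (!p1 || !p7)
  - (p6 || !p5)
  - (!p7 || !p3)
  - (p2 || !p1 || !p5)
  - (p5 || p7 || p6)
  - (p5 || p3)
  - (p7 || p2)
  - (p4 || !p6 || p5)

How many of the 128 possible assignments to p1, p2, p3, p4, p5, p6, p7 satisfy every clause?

14

Case analysis on p5 and p7:
  p5=T, p7=T: remaining (p1,p2,p3,p4,p6) ∈ {(F,F,F,F,T); (F,F,F,T,T); (F,T,F,F,T); (F,T,F,T,T)} — 4.
  p5=T, p7=F: forces p2=T; p6=T; p1, p3, p4 free → 2^3 = 8.
  p5=F, p7=T: a clause becomes empty — 0.
  p5=F, p7=F: remaining (p1,p2,p3,p4,p6) ∈ {(F,T,T,T,T); (T,T,T,T,T)} — 2.
Total: 4 + 8 + 0 + 2 = 14.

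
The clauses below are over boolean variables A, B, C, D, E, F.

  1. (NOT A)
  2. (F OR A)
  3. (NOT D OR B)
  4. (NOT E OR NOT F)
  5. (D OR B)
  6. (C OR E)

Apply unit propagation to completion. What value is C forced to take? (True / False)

True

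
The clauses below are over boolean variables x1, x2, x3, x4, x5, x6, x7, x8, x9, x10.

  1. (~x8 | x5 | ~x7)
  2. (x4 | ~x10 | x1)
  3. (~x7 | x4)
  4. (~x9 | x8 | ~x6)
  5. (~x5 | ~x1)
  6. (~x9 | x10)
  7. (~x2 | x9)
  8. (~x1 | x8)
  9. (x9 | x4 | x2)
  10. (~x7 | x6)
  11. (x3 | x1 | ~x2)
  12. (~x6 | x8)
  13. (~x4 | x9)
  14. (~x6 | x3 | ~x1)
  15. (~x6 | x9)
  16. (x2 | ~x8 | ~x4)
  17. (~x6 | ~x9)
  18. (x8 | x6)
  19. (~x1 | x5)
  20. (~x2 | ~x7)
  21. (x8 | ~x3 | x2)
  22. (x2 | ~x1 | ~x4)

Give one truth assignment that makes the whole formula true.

x1 = False, x2 = True, x3 = True, x4 = True, x5 = False, x6 = False, x7 = False, x8 = True, x9 = True, x10 = True

Pure literal: x7 appears only negated; assign x7 = False.
Try x1 = False.
Try x2 = True.
  then x9 is forced to True.
  then x10 is forced to True.
  then x4 is forced to True.
  then x3 is forced to True.
  then x6 is forced to False.
  then x8 is forced to True.
x5 is now unconstrained; take x5 = False.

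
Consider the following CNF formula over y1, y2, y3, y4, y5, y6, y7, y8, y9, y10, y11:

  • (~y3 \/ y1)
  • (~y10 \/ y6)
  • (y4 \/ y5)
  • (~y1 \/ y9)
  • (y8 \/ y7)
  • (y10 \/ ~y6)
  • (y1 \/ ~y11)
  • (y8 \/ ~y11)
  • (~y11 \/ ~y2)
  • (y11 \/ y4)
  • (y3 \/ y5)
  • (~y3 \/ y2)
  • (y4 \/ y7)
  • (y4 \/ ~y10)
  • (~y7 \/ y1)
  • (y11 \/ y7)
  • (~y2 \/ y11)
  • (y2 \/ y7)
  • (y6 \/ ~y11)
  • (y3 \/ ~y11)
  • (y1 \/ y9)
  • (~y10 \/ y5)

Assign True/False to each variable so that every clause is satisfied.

y1=1, y2=0, y3=0, y4=1, y5=1, y6=0, y7=1, y8=1, y9=1, y10=0, y11=0

y4 occurs only positively in the remaining clauses — set y4 = True.
y5 occurs only positively in the remaining clauses — set y5 = True.
Try y1 = True.
  then y9 is forced to True.
Set y2 = False and propagate.
  then y3 is forced to False.
  then y7 is forced to True.
  then y11 is forced to False.
The remaining clauses are satisfied by y6 = False, y8 = True, y10 = False.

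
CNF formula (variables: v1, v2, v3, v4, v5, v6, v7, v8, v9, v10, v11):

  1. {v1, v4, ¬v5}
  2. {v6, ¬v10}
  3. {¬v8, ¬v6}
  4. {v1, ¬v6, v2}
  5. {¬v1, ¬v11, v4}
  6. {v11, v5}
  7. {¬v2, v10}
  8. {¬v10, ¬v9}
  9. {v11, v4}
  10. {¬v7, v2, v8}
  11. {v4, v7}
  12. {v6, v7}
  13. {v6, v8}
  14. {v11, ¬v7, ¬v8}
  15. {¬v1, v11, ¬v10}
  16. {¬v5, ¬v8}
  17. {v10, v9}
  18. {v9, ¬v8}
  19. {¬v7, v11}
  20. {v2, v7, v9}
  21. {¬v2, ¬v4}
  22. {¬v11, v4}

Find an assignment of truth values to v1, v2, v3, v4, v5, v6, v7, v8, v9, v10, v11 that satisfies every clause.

v1 = 1  v2 = 0  v3 = 0  v4 = 1  v5 = 0  v6 = 1  v7 = 0  v8 = 0  v9 = 1  v10 = 0  v11 = 1

Check each clause:
  1. {v4, v1, ¬v5} — v1 is true.
  2. {v6, ¬v10} — v6 is true.
  3. {¬v6, ¬v8} — ¬v8 is true.
  4. {v1, ¬v6, v2} — v1 is true.
  5. {¬v11, v4, ¬v1} — v4 is true.
  6. {v11, v5} — v11 is true.
  7. {¬v2, v10} — ¬v2 is true.
  8. {¬v9, ¬v10} — ¬v10 is true.
  9. {v4, v11} — v11 is true.
  10. {¬v7, v2, v8} — ¬v7 is true.
  11. {v4, v7} — v4 is true.
  12. {v7, v6} — v6 is true.
  13. {v8, v6} — v6 is true.
  14. {v11, ¬v7, ¬v8} — ¬v8 is true.
  15. {v11, ¬v10, ¬v1} — v11 is true.
  16. {¬v8, ¬v5} — ¬v8 is true.
  17. {v10, v9} — v9 is true.
  18. {v9, ¬v8} — ¬v8 is true.
  19. {¬v7, v11} — ¬v7 is true.
  20. {v9, v7, v2} — v9 is true.
  21. {¬v2, ¬v4} — ¬v2 is true.
  22. {v4, ¬v11} — v4 is true.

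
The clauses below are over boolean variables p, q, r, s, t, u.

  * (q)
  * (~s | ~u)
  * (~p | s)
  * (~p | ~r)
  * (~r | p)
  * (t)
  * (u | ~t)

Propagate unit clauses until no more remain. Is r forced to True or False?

(q) is a unit clause: q = True.
Unit clause (t) sets t = True.
From (u | ~t) and t = True: u = True.
From (~s | ~u) and u = True: s = False.
(~p | s) with s = False leaves only ~p, so p = False.
In (p | ~r), p is now false; ~r must hold, so r = False.

False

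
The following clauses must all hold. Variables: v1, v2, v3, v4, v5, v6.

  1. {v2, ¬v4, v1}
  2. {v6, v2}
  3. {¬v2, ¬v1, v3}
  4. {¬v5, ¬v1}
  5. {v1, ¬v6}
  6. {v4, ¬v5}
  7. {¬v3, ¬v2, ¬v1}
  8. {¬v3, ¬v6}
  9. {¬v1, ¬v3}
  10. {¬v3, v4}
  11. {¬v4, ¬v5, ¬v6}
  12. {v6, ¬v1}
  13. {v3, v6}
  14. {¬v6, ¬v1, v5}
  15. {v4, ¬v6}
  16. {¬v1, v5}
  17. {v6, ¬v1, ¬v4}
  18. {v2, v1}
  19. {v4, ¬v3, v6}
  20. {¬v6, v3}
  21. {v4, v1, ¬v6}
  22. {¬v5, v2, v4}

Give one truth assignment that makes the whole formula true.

v1 = False  v2 = True  v3 = True  v4 = True  v5 = False  v6 = False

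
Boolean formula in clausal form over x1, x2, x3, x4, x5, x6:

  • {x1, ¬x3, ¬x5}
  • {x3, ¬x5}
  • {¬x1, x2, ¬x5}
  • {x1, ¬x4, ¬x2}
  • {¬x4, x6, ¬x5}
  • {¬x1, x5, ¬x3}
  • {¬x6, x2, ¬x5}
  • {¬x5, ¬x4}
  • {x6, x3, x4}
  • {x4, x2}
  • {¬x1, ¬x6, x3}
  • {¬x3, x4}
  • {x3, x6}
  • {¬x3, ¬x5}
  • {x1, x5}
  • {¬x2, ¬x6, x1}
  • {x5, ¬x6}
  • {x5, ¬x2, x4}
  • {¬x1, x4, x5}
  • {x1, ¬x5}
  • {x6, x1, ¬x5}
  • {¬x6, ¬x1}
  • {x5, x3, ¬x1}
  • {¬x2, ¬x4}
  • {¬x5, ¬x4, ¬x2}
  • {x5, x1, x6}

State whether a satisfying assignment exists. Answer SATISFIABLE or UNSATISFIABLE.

x5 = True:
  propagation gives x3=True; an empty clause results — contradiction.
x5 = False:
  propagation gives x1=True, x3=False; an empty clause results — contradiction.
Every branch closes, so no satisfying assignment exists.

UNSATISFIABLE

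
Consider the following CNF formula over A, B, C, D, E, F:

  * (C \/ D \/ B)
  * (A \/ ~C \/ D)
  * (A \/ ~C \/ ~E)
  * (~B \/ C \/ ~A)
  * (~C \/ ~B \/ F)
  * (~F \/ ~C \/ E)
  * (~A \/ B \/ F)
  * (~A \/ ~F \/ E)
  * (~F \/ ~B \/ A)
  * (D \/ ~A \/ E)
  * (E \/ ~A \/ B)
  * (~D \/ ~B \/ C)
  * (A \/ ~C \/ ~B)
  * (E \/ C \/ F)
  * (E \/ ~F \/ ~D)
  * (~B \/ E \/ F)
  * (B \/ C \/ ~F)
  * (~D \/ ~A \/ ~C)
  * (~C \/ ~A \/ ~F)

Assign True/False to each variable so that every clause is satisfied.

A = F, B = F, C = T, D = T, E = F, F = F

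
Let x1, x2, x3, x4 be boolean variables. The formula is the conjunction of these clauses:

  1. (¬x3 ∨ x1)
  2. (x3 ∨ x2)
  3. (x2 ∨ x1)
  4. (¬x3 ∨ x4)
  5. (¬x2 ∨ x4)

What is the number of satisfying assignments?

The models are:
  x1=F x2=T x3=F x4=T
  x1=T x2=F x3=T x4=T
  x1=T x2=T x3=F x4=T
  x1=T x2=T x3=T x4=T
Count: 4.

4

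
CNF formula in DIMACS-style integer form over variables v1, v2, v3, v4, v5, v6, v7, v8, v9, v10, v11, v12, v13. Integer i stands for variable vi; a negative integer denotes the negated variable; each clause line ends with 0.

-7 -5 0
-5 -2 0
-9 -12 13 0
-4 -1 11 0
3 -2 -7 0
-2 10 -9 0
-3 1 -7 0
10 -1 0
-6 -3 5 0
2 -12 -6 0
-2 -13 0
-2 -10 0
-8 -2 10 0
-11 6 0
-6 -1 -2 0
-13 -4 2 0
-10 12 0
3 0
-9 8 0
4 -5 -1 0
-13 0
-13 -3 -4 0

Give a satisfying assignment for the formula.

v1 = False, v2 = False, v3 = True, v4 = True, v5 = True, v6 = False, v7 = False, v8 = True, v9 = True, v10 = False, v11 = False, v12 = False, v13 = False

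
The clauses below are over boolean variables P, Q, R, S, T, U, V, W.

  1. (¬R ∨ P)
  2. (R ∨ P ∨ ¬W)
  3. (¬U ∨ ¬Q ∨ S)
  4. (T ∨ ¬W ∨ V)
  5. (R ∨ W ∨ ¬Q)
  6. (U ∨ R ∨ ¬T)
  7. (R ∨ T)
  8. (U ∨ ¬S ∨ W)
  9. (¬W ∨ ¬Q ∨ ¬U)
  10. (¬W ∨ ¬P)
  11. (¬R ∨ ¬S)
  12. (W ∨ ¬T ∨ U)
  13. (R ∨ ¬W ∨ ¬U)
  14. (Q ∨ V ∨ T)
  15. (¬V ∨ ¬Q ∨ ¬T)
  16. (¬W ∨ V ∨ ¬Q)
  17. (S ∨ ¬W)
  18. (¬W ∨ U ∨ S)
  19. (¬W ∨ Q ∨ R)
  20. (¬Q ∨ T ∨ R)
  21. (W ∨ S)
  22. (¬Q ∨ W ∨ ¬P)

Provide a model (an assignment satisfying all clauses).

P=F, Q=F, R=F, S=T, T=T, U=T, V=T, W=F

Try P = False.
  then R is forced to False.
  then W is forced to False.
  then Q is forced to False.
  then T is forced to True.
  then U is forced to True.
  then S is forced to True.
V is now unconstrained; take V = True.
Every clause has at least one true literal under this assignment.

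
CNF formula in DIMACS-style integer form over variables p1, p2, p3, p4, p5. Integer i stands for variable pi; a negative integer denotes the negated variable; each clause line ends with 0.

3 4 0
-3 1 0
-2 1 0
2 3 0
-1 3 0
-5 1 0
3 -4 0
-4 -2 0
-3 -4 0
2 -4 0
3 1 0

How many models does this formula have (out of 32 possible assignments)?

4

The models are:
  p1=T p2=F p3=T p4=F p5=F
  p1=T p2=F p3=T p4=F p5=T
  p1=T p2=T p3=T p4=F p5=F
  p1=T p2=T p3=T p4=F p5=T
That's 4 in total.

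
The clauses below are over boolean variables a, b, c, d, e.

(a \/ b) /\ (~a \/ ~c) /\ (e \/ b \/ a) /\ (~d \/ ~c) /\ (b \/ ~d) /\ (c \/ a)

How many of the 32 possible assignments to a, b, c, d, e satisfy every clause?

8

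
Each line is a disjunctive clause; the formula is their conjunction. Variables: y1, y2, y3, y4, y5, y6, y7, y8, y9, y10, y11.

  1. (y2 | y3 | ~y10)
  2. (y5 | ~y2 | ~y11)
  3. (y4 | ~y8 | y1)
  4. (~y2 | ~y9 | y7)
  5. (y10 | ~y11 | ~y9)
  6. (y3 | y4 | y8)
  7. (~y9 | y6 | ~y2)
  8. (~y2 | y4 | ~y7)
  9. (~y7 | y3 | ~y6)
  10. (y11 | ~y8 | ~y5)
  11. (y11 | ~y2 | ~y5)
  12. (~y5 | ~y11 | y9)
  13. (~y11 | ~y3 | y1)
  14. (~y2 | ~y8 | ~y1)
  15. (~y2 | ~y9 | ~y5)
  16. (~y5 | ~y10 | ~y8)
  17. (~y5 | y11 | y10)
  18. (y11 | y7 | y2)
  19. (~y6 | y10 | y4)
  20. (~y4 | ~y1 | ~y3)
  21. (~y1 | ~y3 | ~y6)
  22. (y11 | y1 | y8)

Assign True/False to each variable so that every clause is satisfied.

Branch on y1: take y1 = True.
Try y2 = False.
The remaining clauses are satisfied by y3 = True, y4 = False, y5 = True, y6 = False, y7 = True, y8 = False, y9 = True, y10 = True, y11 = True.

y1=T, y2=F, y3=T, y4=F, y5=T, y6=F, y7=T, y8=F, y9=T, y10=T, y11=T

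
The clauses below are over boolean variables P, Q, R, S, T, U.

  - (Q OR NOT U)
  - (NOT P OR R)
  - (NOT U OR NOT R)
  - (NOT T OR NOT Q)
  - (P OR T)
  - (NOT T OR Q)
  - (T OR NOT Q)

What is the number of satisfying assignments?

2

Satisfying assignments:
  P=1 Q=0 R=1 S=0 T=0 U=0
  P=1 Q=0 R=1 S=1 T=0 U=0
Count: 2.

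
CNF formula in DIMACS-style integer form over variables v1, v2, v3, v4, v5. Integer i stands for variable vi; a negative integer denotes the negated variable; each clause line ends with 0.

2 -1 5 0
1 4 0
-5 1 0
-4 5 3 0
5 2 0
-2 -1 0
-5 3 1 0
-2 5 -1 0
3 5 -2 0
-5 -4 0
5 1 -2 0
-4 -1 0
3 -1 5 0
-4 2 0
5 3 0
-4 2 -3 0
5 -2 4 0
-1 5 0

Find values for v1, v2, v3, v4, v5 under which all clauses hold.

Branch on v1: take v1 = True.
  then v2 is forced to False.
  then v5 is forced to True.
  then v4 is forced to False.
v3 is now unconstrained; take v3 = False.
Every clause has at least one true literal under this assignment.
Check each clause:
  1. (v2 | ~v1 | v5) — v5 is true.
  2. (v4 | v1) — v1 is true.
  3. (~v5 | v1) — v1 is true.
  4. (~v4 | v5 | v3) — ~v4 is true.
  5. (v2 | v5) — v5 is true.
  6. (~v2 | ~v1) — ~v2 is true.
  7. (~v5 | v1 | v3) — v1 is true.
  8. (v5 | ~v2 | ~v1) — v5 is true.
  9. (~v2 | v3 | v5) — v5 is true.
  10. (~v4 | ~v5) — ~v4 is true.
  11. (~v2 | v5 | v1) — v1 is true.
  12. (~v4 | ~v1) — ~v4 is true.
  13. (v3 | ~v1 | v5) — v5 is true.
  14. (v2 | ~v4) — ~v4 is true.
  15. (v5 | v3) — v5 is true.
  16. (~v3 | ~v4 | v2) — ~v4 is true.
  17. (~v2 | v4 | v5) — v5 is true.
  18. (v5 | ~v1) — v5 is true.

v1=1  v2=0  v3=0  v4=0  v5=1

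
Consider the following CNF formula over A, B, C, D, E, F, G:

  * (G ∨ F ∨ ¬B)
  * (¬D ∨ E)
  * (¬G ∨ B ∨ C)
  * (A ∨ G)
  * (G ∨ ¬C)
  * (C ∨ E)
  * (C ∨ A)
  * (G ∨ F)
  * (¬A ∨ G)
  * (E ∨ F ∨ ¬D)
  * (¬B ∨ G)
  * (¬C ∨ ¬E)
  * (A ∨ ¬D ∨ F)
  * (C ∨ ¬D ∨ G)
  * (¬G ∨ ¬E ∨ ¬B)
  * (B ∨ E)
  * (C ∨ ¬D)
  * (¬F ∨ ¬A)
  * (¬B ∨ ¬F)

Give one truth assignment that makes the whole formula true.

A=T, B=T, C=T, D=F, E=F, F=F, G=T

D occurs only negated in the remaining clauses — set D = False.
Set A = True and propagate.
  then G is forced to True.
  then F is forced to False.
Branch on B: take B = True.
  then E is forced to False.
  then C is forced to True.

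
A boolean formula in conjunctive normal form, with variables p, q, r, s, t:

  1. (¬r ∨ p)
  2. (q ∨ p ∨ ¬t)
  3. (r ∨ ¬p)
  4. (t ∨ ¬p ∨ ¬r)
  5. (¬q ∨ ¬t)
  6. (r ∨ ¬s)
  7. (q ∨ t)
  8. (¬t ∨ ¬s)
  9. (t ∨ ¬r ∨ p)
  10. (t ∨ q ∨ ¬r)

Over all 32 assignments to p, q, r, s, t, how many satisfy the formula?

2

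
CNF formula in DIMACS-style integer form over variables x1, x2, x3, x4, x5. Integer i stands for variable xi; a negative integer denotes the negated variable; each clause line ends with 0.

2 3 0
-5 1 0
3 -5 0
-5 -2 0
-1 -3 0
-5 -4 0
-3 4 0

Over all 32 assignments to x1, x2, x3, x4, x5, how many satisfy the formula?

6

Satisfying assignments:
  x1=0 x2=0 x3=1 x4=1 x5=0
  x1=0 x2=1 x3=0 x4=0 x5=0
  x1=0 x2=1 x3=0 x4=1 x5=0
  x1=0 x2=1 x3=1 x4=1 x5=0
  x1=1 x2=1 x3=0 x4=0 x5=0
  x1=1 x2=1 x3=0 x4=1 x5=0
Count: 6.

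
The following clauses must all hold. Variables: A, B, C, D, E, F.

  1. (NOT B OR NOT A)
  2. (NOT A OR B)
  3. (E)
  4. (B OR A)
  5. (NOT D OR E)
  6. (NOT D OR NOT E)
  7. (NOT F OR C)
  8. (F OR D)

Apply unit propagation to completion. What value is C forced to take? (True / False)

Unit clause (E) sets E = True.
(NOT E OR NOT D): since E = True, the clause reduces to (NOT D). D = False.
From (F OR D) and D = False: F = True.
(C OR NOT F) with F = True leaves only C, so C = True.

True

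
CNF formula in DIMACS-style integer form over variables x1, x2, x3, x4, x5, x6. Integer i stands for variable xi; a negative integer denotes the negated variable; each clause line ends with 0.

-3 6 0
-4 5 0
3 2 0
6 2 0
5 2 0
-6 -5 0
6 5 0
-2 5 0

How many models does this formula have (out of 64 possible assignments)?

4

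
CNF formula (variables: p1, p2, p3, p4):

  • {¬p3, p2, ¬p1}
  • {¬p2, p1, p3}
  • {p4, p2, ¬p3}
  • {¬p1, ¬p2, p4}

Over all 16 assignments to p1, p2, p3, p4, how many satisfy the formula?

9

Case analysis on p2 and p1:
  p2=T, p1=T: remaining (p3,p4) ∈ {(F,T); (T,T)} — 2.
  p2=T, p1=F: remaining (p3,p4) ∈ {(T,F); (T,T)} — 2.
  p2=F, p1=T: remaining (p3,p4) ∈ {(F,F); (F,T)} — 2.
  p2=F, p1=F: remaining (p3,p4) ∈ {(F,F); (F,T); (T,T)} — 3.
Total: 2 + 2 + 2 + 3 = 9.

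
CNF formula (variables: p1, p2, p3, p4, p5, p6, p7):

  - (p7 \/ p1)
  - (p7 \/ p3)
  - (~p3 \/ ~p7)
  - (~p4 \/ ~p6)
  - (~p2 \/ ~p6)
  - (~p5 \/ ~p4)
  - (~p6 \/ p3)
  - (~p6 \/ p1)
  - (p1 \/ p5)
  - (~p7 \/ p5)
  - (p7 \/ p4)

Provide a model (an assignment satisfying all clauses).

Pure literal: p1 appears only positively; assign p1 = True.
p6 occurs only negated in the remaining clauses — set p6 = False.
Set p3 = True and propagate.
  then p7 is forced to False.
  then p4 is forced to True.
  then p5 is forced to False.
p2 is now unconstrained; take p2 = True.

p1=True, p2=True, p3=True, p4=True, p5=False, p6=False, p7=False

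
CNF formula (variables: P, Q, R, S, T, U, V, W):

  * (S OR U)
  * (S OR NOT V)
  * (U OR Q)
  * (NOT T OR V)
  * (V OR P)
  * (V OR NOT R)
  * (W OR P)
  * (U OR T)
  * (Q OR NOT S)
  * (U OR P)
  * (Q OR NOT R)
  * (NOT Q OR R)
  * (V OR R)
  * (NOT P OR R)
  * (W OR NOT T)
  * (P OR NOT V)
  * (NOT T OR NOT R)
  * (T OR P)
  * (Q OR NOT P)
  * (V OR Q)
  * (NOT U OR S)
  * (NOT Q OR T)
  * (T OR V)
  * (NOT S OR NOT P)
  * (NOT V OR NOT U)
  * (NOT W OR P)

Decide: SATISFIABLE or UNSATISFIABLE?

UNSATISFIABLE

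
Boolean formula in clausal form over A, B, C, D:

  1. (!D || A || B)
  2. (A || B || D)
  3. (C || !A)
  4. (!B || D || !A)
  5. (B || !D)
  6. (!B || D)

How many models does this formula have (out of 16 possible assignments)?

The models are:
  A=0 B=1 C=0 D=1
  A=0 B=1 C=1 D=1
  A=1 B=0 C=1 D=0
  A=1 B=1 C=1 D=1
Count: 4.

4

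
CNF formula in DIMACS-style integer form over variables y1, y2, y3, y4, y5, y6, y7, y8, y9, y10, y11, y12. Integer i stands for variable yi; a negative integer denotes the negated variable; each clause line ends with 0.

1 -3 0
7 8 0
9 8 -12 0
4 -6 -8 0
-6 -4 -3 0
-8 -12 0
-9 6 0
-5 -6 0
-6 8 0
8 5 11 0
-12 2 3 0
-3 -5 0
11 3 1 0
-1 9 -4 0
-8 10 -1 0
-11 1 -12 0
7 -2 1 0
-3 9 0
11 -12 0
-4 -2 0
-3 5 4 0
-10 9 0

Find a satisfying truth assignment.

y1=False  y2=True  y3=False  y4=False  y5=False  y6=False  y7=True  y8=False  y9=False  y10=False  y11=True  y12=False

Pure literal: y7 appears only positively; assign y7 = True.
y12 occurs only negated in the remaining clauses — set y12 = False.
Branch on y1: take y1 = False.
  then y3 is forced to False.
  then y11 is forced to True.
Set y2 = True and propagate.
  then y4 is forced to False.
For the remaining variables, y5 = False, y6 = False, y8 = False, y9 = False, y10 = False works.
Every clause has at least one true literal under this assignment.
Check each clause:
  1. (~y3 | y1) — ~y3 is true.
  2. (y7 | y8) — y7 is true.
  3. (y8 | y9 | ~y12) — ~y12 is true.
  4. (~y8 | ~y6 | y4) — ~y8 is true.
  5. (~y4 | ~y6 | ~y3) — ~y6 is true.
  6. (~y12 | ~y8) — ~y8 is true.
  7. (~y9 | y6) — ~y9 is true.
  8. (~y5 | ~y6) — ~y6 is true.
  9. (y8 | ~y6) — ~y6 is true.
  10. (y8 | y11 | y5) — y11 is true.
  11. (y2 | y3 | ~y12) — y2 is true.
  12. (~y3 | ~y5) — ~y5 is true.
  13. (y1 | y3 | y11) — y11 is true.
  14. (~y4 | ~y1 | y9) — ~y4 is true.
  15. (y10 | ~y1 | ~y8) — ~y8 is true.
  16. (~y11 | ~y12 | y1) — ~y12 is true.
  17. (y1 | ~y2 | y7) — y7 is true.
  18. (y9 | ~y3) — ~y3 is true.
  19. (y11 | ~y12) — y11 is true.
  20. (~y4 | ~y2) — ~y4 is true.
  21. (y5 | ~y3 | y4) — ~y3 is true.
  22. (y9 | ~y10) — ~y10 is true.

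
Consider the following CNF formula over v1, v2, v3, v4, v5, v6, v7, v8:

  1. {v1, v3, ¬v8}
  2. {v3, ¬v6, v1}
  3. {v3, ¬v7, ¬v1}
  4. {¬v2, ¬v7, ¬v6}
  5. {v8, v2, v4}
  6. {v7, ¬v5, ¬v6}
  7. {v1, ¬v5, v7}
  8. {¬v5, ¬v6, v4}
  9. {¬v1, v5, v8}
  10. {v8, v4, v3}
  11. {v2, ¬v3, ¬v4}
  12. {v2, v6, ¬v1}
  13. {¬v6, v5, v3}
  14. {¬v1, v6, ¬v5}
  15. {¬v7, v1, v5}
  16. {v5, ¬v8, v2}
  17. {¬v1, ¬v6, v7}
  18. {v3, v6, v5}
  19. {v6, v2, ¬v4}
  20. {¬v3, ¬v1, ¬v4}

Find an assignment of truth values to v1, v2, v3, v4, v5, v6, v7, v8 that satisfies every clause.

Try v1 = False.
The remaining clauses are satisfied by v2 = True, v3 = True, v4 = False, v5 = False, v6 = False, v7 = False, v8 = False.

v1=False, v2=True, v3=True, v4=False, v5=False, v6=False, v7=False, v8=False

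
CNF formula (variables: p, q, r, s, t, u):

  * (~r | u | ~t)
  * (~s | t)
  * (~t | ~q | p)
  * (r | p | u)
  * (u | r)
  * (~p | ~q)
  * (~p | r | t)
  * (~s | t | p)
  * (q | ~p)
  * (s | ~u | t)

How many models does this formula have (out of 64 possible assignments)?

The models are:
  p=0 q=0 r=0 s=0 t=1 u=1
  p=0 q=0 r=0 s=1 t=1 u=1
  p=0 q=0 r=1 s=0 t=0 u=0
  p=0 q=0 r=1 s=0 t=1 u=1
  p=0 q=0 r=1 s=1 t=1 u=1
  p=0 q=1 r=1 s=0 t=0 u=0
That's 6 in total.

6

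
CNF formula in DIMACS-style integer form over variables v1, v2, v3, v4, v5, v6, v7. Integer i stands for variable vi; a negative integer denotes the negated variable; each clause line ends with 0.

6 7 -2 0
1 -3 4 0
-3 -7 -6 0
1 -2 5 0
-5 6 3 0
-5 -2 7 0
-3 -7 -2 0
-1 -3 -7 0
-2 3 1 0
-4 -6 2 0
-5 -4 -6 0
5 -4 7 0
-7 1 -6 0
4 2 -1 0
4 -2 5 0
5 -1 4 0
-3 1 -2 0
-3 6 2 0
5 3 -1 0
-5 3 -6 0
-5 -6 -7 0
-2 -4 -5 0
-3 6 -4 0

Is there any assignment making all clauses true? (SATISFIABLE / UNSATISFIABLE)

SATISFIABLE

Branch on v1: take v1 = False.
Try v2 = False.
For the remaining variables, v3 = False, v4 = False, v5 = False, v6 = False, v7 = True works.
So v1=0, v2=0, v3=0, v4=0, v5=0, v6=0, v7=1 is a satisfying assignment.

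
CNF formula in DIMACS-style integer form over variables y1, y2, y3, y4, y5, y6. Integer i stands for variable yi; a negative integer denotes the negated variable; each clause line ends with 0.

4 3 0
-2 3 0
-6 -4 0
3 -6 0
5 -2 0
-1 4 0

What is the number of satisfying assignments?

Case analysis on y3 and y4:
  y3=T, y4=T: y1 free; 3 ways for (y2,y5,y6) × 2^1 = 6.
  y3=T, y4=F: y6 free; 3 ways for (y1,y2,y5) × 2^1 = 6.
  y3=F, y4=T: remaining (y1,y2,y5,y6) ∈ {(F,F,F,F); (F,F,T,F); (T,F,F,F); (T,F,T,F)} — 4.
  y3=F, y4=F: a clause becomes empty — 0.
Total: 6 + 6 + 4 + 0 = 16.

16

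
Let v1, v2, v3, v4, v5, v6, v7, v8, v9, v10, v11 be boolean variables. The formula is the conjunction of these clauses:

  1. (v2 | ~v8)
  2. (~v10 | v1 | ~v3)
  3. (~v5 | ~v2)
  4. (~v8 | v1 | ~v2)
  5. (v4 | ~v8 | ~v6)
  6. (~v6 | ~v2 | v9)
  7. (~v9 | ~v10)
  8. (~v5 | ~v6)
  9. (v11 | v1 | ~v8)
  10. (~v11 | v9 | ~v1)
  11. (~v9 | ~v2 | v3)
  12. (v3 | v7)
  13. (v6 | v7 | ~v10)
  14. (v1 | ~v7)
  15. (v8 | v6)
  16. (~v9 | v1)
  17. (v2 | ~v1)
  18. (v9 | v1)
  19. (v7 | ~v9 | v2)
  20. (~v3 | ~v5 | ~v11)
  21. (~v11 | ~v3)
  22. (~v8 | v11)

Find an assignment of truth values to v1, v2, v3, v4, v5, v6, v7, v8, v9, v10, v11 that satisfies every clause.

v1 = True, v2 = True, v3 = True, v4 = False, v5 = False, v6 = True, v7 = True, v8 = False, v9 = True, v10 = False, v11 = False

v5 occurs only negated in the remaining clauses — set v5 = False.
v10 occurs only negated in the remaining clauses — set v10 = False.
Set v1 = True and propagate.
  then v2 is forced to True.
Try v3 = True.
  then v11 is forced to False.
  then v8 is forced to False.
  then v6 is forced to True.
  then v9 is forced to True.
v4, v7 are now unconstrained; take v4 = False, v7 = True.
Every clause has at least one true literal under this assignment.
Check each clause:
  1. (v2 | ~v8) — ~v8 is true.
  2. (~v10 | v1 | ~v3) — v1 is true.
  3. (~v2 | ~v5) — ~v5 is true.
  4. (~v8 | ~v2 | v1) — ~v8 is true.
  5. (~v8 | ~v6 | v4) — ~v8 is true.
  6. (v9 | ~v2 | ~v6) — v9 is true.
  7. (~v10 | ~v9) — ~v10 is true.
  8. (~v6 | ~v5) — ~v5 is true.
  9. (v1 | ~v8 | v11) — ~v8 is true.
  10. (~v1 | ~v11 | v9) — v9 is true.
  11. (v3 | ~v2 | ~v9) — v3 is true.
  12. (v7 | v3) — v3 is true.
  13. (~v10 | v7 | v6) — v7 is true.
  14. (~v7 | v1) — v1 is true.
  15. (v6 | v8) — v6 is true.
  16. (~v9 | v1) — v1 is true.
  17. (v2 | ~v1) — v2 is true.
  18. (v1 | v9) — v1 is true.
  19. (v7 | v2 | ~v9) — v2 is true.
  20. (~v11 | ~v5 | ~v3) — ~v11 is true.
  21. (~v11 | ~v3) — ~v11 is true.
  22. (v11 | ~v8) — ~v8 is true.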